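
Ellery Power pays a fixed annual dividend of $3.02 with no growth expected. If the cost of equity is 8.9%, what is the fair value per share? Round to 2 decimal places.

Zero-growth DDM (perpetuity): P₀ = D/r = 3.02 / 0.089 = 33.9326

$33.93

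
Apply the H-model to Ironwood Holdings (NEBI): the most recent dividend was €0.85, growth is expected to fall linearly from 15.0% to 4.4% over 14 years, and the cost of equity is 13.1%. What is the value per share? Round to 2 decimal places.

H-model: P₀ = D₀[(1+g_L) + H(g_S−g_L)]/(r−g_L), with H = 14/2 = 7.
P₀ = 0.85 × [(1+0.044) + 7×(0.15−0.044)] / (0.131−0.044)
   = 0.85 × 1.7860 / 0.087 = 17.4494

€17.45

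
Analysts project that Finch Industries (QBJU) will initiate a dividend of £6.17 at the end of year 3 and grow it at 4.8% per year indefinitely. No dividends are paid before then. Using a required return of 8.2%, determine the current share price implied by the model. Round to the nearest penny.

£155.01

Deferred-dividend DDM. At t=2 the remaining stream is a growing perpetuity with first payment D_3 = 6.17.
V_2 = D_3/(r−g) = 6.17/(0.082−0.048) = 181.4706
P₀ = V_2/(1+r)^2 = 181.4706/(1+0.082)^2 = 155.0071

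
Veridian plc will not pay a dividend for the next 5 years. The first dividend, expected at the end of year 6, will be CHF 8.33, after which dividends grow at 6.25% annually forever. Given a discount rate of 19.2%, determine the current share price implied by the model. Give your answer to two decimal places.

CHF 26.73

Deferred-dividend DDM. At t=5 the remaining stream is a growing perpetuity with first payment D_6 = 8.33.
V_5 = D_6/(r−g) = 8.33/(0.192−0.0625) = 64.3243
P₀ = V_5/(1+r)^5 = 64.3243/(1+0.192)^5 = 26.7297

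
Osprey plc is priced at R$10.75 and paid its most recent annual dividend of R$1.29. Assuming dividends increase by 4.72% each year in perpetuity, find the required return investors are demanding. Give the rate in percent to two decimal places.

17.29%

Rearranging the constant-growth DDM: r = D₁/P₀ + g.
D₁ = 1.29 × (1 + 0.0472) = 1.3509.
r = 1.3509 / 10.75 + 0.0472 = 0.12566 + 0.0472 = 0.17286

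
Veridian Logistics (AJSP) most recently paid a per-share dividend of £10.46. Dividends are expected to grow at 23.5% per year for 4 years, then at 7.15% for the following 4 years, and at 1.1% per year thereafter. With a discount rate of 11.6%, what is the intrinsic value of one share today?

Three-stage DDM. Project D₁…D_8; terminal Gordon value at t=8 with g = 0.011; discount at r = 0.116.
D_1 = 12.9181
D_2 = 15.9539
D_3 = 19.7030
D_4 = 24.3332
D_5 = 26.0730
D_6 = 27.9373
D_7 = 29.9348
D_8 = 32.0751
TV_8 = 32.4279/(0.116−0.011) = 308.8375
P₀ = Σ Dₜ/(1+r)ᵗ + TV_8/(1+r)^8 = 239.3415

£239.34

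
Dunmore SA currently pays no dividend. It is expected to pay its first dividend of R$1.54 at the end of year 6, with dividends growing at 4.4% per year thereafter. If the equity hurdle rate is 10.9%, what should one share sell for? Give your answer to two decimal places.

Deferred-dividend DDM. At t=5 the remaining stream is a growing perpetuity with first payment D_6 = 1.54.
V_5 = D_6/(r−g) = 1.54/(0.109−0.044) = 23.6923
P₀ = V_5/(1+r)^5 = 23.6923/(1+0.109)^5 = 14.1237

R$14.12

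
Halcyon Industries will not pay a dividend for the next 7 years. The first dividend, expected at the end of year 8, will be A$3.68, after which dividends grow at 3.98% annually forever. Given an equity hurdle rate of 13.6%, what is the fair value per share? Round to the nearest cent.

Deferred-dividend DDM. At t=7 the remaining stream is a growing perpetuity with first payment D_8 = 3.68.
V_7 = D_8/(r−g) = 3.68/(0.136−0.0398) = 38.2536
P₀ = V_7/(1+r)^7 = 38.2536/(1+0.136)^7 = 15.6684

A$15.67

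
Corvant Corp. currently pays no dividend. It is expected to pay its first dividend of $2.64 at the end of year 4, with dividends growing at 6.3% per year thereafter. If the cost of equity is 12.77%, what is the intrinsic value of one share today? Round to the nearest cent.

Deferred-dividend DDM. At t=3 the remaining stream is a growing perpetuity with first payment D_4 = 2.64.
V_3 = D_4/(r−g) = 2.64/(0.1277−0.063) = 40.8037
P₀ = V_3/(1+r)^3 = 40.8037/(1+0.1277)^3 = 28.4524

$28.45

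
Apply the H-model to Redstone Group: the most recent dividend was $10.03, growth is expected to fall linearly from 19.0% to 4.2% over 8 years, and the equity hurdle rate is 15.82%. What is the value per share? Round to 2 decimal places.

H-model: P₀ = D₀[(1+g_L) + H(g_S−g_L)]/(r−g_L), with H = 8/2 = 4.
P₀ = 10.03 × [(1+0.042) + 4×(0.19−0.042)] / (0.1582−0.042)
   = 10.03 × 1.6340 / 0.1162 = 141.0415

$141.04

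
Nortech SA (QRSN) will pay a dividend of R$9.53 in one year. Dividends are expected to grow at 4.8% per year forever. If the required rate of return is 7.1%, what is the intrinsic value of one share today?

Gordon growth model: P₀ = D₁/(r − g), with D₁ = 9.53 given directly.
P₀ = 9.5300 / (0.071 − 0.048) = 9.5300 / 0.023 = 414.3478

R$414.35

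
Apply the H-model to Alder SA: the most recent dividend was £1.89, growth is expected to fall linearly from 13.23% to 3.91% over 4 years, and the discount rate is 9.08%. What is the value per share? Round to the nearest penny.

H-model: P₀ = D₀[(1+g_L) + H(g_S−g_L)]/(r−g_L), with H = 4/2 = 2.
P₀ = 1.89 × [(1+0.0391) + 2×(0.1323−0.0391)] / (0.0908−0.0391)
   = 1.89 × 1.2255 / 0.0517 = 44.8007

£44.80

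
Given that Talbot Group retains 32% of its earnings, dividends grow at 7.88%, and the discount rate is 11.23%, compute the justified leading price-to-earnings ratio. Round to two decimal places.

Payout ratio b = 1 − 0.32 = 0.68.
Justified leading P/E = b/(r−g) = 0.68/(0.1123−0.0788) = 20.2985

20.30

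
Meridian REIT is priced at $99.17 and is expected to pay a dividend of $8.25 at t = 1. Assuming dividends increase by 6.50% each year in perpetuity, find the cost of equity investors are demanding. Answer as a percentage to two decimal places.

14.82%

Rearranging the constant-growth DDM: r = D₁/P₀ + g.
r = 8.2500 / 99.17 + 0.065 = 0.08319 + 0.065 = 0.14819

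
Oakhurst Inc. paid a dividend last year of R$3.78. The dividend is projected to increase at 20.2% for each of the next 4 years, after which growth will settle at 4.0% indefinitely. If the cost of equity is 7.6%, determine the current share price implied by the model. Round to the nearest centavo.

R$190.15

Two-stage DDM. Project D₁…D_4 at 0.202, terminal growth 0.04, discount at r = 0.076.
D_1 = 4.5436
D_2 = 5.4614
D_3 = 6.5646
D_4 = 7.8906
Terminal value at t=4: TV = D_5/(r−g) = 8.2062/(0.076−0.04) = 227.9505
P₀ = 4.5436/(1+0.076)^1 + 5.4614/(1+0.076)^2 + 6.5646/(1+0.076)^3 + 7.8906/(1+0.076)^4 + 227.9505/(1+0.076)^4 = 190.1516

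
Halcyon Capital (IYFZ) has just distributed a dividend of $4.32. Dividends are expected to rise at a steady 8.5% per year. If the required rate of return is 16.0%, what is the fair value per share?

$62.50

Gordon growth model: P₀ = D₁/(r − g). D₁ = 4.32 × (1 + 0.085) = 4.6872.
P₀ = 4.6872 / (0.16 − 0.085) = 4.6872 / 0.075 = 62.4960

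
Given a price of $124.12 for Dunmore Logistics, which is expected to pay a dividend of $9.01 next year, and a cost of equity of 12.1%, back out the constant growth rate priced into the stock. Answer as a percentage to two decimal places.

From P₀ = D₁/(r − g), the implied growth is g = r − D₁/P₀.
g = 0.121 − 9.01/124.12 = 0.121 − 0.07259 = 0.04841

4.84%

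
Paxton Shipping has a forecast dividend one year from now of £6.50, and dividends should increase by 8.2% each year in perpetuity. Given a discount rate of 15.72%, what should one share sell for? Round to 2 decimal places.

Gordon growth model: P₀ = D₁/(r − g), with D₁ = 6.50 given directly.
P₀ = 6.5000 / (0.1572 − 0.082) = 6.5000 / 0.0752 = 86.4362

£86.44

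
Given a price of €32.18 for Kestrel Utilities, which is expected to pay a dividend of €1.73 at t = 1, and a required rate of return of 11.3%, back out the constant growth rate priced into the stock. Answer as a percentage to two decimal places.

5.92%

From P₀ = D₁/(r − g), the implied growth is g = r − D₁/P₀.
g = 0.113 − 1.73/32.18 = 0.113 − 0.05376 = 0.05924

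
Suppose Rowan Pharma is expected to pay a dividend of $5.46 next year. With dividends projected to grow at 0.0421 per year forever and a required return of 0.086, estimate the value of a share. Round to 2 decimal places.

$124.37

Gordon growth model: P₀ = D₁/(r − g), with D₁ = 5.46 given directly.
P₀ = 5.4600 / (0.086 − 0.0421) = 5.4600 / 0.0439 = 124.3736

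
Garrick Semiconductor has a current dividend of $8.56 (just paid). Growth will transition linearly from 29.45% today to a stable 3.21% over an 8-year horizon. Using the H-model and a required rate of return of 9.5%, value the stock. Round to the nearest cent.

H-model: P₀ = D₀[(1+g_L) + H(g_S−g_L)]/(r−g_L), with H = 8/2 = 4.
P₀ = 8.56 × [(1+0.0321) + 4×(0.2945−0.0321)] / (0.095−0.0321)
   = 8.56 × 2.0817 / 0.0629 = 283.2965

$283.30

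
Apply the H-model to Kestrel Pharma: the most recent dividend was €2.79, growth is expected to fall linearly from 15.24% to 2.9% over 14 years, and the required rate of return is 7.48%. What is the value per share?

€115.30

H-model: P₀ = D₀[(1+g_L) + H(g_S−g_L)]/(r−g_L), with H = 14/2 = 7.
P₀ = 2.79 × [(1+0.029) + 7×(0.1524−0.029)] / (0.0748−0.029)
   = 2.79 × 1.8928 / 0.0458 = 115.3038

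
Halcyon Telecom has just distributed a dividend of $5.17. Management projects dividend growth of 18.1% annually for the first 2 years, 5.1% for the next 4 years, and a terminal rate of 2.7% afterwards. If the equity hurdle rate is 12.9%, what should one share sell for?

$72.82

Three-stage DDM. Project D₁…D_6; terminal Gordon value at t=6 with g = 0.027; discount at r = 0.129.
D_1 = 6.1058
D_2 = 7.2109
D_3 = 7.5787
D_4 = 7.9652
D_5 = 8.3714
D_6 = 8.7983
TV_6 = 9.0359/(0.129−0.027) = 88.5873
P₀ = Σ Dₜ/(1+r)ᵗ + TV_6/(1+r)^6 = 72.8233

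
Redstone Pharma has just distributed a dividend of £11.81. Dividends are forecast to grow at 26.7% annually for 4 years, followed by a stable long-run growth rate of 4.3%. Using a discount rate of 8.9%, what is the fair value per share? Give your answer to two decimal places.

£560.61

Two-stage DDM. Project D₁…D_4 at 0.267, terminal growth 0.043, discount at r = 0.089.
D_1 = 14.9633
D_2 = 18.9585
D_3 = 24.0204
D_4 = 30.4338
Terminal value at t=4: TV = D_5/(r−g) = 31.7425/(0.089−0.043) = 690.0536
P₀ = 14.9633/(1+0.089)^1 + 18.9585/(1+0.089)^2 + 24.0204/(1+0.089)^3 + 30.4338/(1+0.089)^4 + 690.0536/(1+0.089)^4 = 560.6148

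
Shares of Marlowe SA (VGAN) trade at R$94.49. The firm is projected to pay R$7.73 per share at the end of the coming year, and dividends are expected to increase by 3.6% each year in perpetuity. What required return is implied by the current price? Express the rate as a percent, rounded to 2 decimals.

Rearranging the constant-growth DDM: r = D₁/P₀ + g.
r = 7.7300 / 94.49 + 0.036 = 0.08181 + 0.036 = 0.11781

11.78%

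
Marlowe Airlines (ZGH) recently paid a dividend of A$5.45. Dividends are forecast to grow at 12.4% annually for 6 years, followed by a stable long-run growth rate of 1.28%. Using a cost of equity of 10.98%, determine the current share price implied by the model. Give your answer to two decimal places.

A$95.61

Two-stage DDM. Project D₁…D_6 at 0.124, terminal growth 0.0128, discount at r = 0.1098.
D_1 = 6.1258
D_2 = 6.8854
D_3 = 7.7392
D_4 = 8.6988
D_5 = 9.7775
D_6 = 10.9899
Terminal value at t=6: TV = D_7/(r−g) = 11.1306/(0.1098−0.0128) = 114.7483
P₀ = 6.1258/(1+0.1098)^1 + 6.8854/(1+0.1098)^2 + 7.7392/(1+0.1098)^3 + 8.6988/(1+0.1098)^4 + 9.7775/(1+0.1098)^5 + 10.9899/(1+0.1098)^6 + 114.7483/(1+0.1098)^6 = 95.6115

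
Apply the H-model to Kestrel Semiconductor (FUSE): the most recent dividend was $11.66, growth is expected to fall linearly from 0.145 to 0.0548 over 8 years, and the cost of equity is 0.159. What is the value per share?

$158.41

H-model: P₀ = D₀[(1+g_L) + H(g_S−g_L)]/(r−g_L), with H = 8/2 = 4.
P₀ = 11.66 × [(1+0.0548) + 4×(0.145−0.0548)] / (0.159−0.0548)
   = 11.66 × 1.4156 / 0.1042 = 158.4059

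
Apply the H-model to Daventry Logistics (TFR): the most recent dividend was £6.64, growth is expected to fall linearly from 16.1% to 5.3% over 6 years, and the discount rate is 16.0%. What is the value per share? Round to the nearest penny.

£85.45

H-model: P₀ = D₀[(1+g_L) + H(g_S−g_L)]/(r−g_L), with H = 6/2 = 3.
P₀ = 6.64 × [(1+0.053) + 3×(0.161−0.053)] / (0.16−0.053)
   = 6.64 × 1.3770 / 0.107 = 85.4512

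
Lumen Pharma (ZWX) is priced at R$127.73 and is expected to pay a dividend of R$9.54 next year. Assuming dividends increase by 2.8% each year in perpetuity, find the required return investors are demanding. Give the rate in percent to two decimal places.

Rearranging the constant-growth DDM: r = D₁/P₀ + g.
r = 9.5400 / 127.73 + 0.028 = 0.07469 + 0.028 = 0.10269

10.27%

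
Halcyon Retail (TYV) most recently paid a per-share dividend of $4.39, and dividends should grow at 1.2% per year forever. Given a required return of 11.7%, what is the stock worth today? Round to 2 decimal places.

Gordon growth model: P₀ = D₁/(r − g). D₁ = 4.39 × (1 + 0.012) = 4.4427.
P₀ = 4.4427 / (0.117 − 0.012) = 4.4427 / 0.105 = 42.3112

$42.31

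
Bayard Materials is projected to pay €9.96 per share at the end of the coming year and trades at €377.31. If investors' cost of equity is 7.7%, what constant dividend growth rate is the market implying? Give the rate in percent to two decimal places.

From P₀ = D₁/(r − g), the implied growth is g = r − D₁/P₀.
g = 0.077 − 9.96/377.31 = 0.077 − 0.02640 = 0.05060

5.06%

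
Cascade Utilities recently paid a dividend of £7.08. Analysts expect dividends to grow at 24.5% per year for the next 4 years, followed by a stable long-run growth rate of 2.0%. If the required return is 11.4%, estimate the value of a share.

Two-stage DDM. Project D₁…D_4 at 0.245, terminal growth 0.02, discount at r = 0.114.
D_1 = 8.8146
D_2 = 10.9742
D_3 = 13.6629
D_4 = 17.0102
Terminal value at t=4: TV = D_5/(r−g) = 17.3505/(0.114−0.02) = 184.5793
P₀ = 8.8146/(1+0.114)^1 + 10.9742/(1+0.114)^2 + 13.6629/(1+0.114)^3 + 17.0102/(1+0.114)^4 + 184.5793/(1+0.114)^4 = 157.5348

£157.53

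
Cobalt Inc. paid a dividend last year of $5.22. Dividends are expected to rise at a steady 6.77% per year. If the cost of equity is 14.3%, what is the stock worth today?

Gordon growth model: P₀ = D₁/(r − g). D₁ = 5.22 × (1 + 0.0677) = 5.5734.
P₀ = 5.5734 / (0.143 − 0.0677) = 5.5734 / 0.0753 = 74.0159

$74.02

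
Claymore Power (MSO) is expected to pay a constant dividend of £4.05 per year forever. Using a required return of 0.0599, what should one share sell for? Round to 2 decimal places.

Zero-growth DDM (perpetuity): P₀ = D/r = 4.05 / 0.0599 = 67.6127

£67.61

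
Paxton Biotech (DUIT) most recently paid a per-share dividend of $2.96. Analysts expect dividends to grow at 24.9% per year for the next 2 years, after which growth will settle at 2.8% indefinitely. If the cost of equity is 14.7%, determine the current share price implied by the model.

$37.05

Two-stage DDM. Project D₁…D_2 at 0.249, terminal growth 0.028, discount at r = 0.147.
D_1 = 3.6970
D_2 = 4.6176
Terminal value at t=2: TV = D_3/(r−g) = 4.7469/(0.147−0.028) = 39.8899
P₀ = 3.6970/(1+0.147)^1 + 4.6176/(1+0.147)^2 + 39.8899/(1+0.147)^2 = 37.0536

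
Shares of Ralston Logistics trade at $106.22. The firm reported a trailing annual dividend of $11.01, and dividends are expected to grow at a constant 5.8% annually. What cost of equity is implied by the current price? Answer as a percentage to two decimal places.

Rearranging the constant-growth DDM: r = D₁/P₀ + g.
D₁ = 11.01 × (1 + 0.058) = 11.6486.
r = 11.6486 / 106.22 + 0.058 = 0.10966 + 0.058 = 0.16766

16.77%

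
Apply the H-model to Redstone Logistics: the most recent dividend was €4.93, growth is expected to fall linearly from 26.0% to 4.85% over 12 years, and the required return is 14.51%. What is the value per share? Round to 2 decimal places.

€118.27

H-model: P₀ = D₀[(1+g_L) + H(g_S−g_L)]/(r−g_L), with H = 12/2 = 6.
P₀ = 4.93 × [(1+0.0485) + 6×(0.26−0.0485)] / (0.1451−0.0485)
   = 4.93 × 2.3175 / 0.0966 = 118.2741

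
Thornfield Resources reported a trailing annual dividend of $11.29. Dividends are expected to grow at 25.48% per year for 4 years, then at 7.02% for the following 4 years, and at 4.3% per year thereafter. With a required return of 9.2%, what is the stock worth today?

Three-stage DDM. Project D₁…D_8; terminal Gordon value at t=8 with g = 0.043; discount at r = 0.092.
D_1 = 14.1667
D_2 = 17.7764
D_3 = 22.3058
D_4 = 27.9893
D_5 = 29.9541
D_6 = 32.0569
D_7 = 34.3073
D_8 = 36.7157
TV_8 = 38.2945/(0.092−0.043) = 781.5198
P₀ = Σ Dₜ/(1+r)ᵗ + TV_8/(1+r)^8 = 526.0839

$526.08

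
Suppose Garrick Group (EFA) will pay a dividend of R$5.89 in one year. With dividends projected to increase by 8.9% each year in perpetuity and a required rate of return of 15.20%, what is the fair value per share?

R$93.49

Gordon growth model: P₀ = D₁/(r − g), with D₁ = 5.89 given directly.
P₀ = 5.8900 / (0.152 − 0.089) = 5.8900 / 0.063 = 93.4921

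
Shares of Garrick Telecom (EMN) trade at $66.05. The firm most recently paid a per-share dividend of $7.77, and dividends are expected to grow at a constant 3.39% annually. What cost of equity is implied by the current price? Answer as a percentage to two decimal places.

15.55%

Rearranging the constant-growth DDM: r = D₁/P₀ + g.
D₁ = 7.77 × (1 + 0.0339) = 8.0334.
r = 8.0334 / 66.05 + 0.0339 = 0.12163 + 0.0339 = 0.15553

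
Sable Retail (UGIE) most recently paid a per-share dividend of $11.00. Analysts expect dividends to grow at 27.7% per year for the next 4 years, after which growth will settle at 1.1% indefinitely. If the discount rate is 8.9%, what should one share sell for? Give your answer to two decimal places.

Two-stage DDM. Project D₁…D_4 at 0.277, terminal growth 0.011, discount at r = 0.089.
D_1 = 14.0470
D_2 = 17.9380
D_3 = 22.9069
D_4 = 29.2520
Terminal value at t=4: TV = D_5/(r−g) = 29.5738/(0.089−0.011) = 379.1515
P₀ = 14.0470/(1+0.089)^1 + 17.9380/(1+0.089)^2 + 22.9069/(1+0.089)^3 + 29.2520/(1+0.089)^4 + 379.1515/(1+0.089)^4 = 336.1494

$336.15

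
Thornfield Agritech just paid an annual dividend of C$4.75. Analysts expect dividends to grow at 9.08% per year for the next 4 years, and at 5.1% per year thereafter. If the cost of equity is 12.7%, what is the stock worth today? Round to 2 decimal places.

C$75.17

Two-stage DDM. Project D₁…D_4 at 0.0908, terminal growth 0.051, discount at r = 0.127.
D_1 = 5.1813
D_2 = 5.6518
D_3 = 6.1649
D_4 = 6.7247
Terminal value at t=4: TV = D_5/(r−g) = 7.0677/(0.127−0.051) = 92.9958
P₀ = 5.1813/(1+0.127)^1 + 5.6518/(1+0.127)^2 + 6.1649/(1+0.127)^3 + 6.7247/(1+0.127)^4 + 92.9958/(1+0.127)^4 = 75.1683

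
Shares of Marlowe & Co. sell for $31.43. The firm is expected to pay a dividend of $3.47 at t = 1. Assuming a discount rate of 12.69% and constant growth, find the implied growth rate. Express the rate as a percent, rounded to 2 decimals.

From P₀ = D₁/(r − g), the implied growth is g = r − D₁/P₀.
g = 0.1269 − 3.47/31.43 = 0.1269 − 0.11040 = 0.01650

1.65%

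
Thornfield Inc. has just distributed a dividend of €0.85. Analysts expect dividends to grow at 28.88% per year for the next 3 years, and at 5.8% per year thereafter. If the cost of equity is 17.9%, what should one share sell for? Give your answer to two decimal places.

€12.76

Two-stage DDM. Project D₁…D_3 at 0.2888, terminal growth 0.058, discount at r = 0.179.
D_1 = 1.0955
D_2 = 1.4119
D_3 = 1.8196
Terminal value at t=3: TV = D_4/(r−g) = 1.9251/(0.179−0.058) = 15.9102
P₀ = 1.0955/(1+0.179)^1 + 1.4119/(1+0.179)^2 + 1.8196/(1+0.179)^3 + 15.9102/(1+0.179)^3 = 12.7632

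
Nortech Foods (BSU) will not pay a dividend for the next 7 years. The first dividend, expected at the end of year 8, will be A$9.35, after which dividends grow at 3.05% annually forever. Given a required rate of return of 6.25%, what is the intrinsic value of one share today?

A$191.14

Deferred-dividend DDM. At t=7 the remaining stream is a growing perpetuity with first payment D_8 = 9.35.
V_7 = D_8/(r−g) = 9.35/(0.0625−0.0305) = 292.1875
P₀ = V_7/(1+r)^7 = 292.1875/(1+0.0625)^7 = 191.1433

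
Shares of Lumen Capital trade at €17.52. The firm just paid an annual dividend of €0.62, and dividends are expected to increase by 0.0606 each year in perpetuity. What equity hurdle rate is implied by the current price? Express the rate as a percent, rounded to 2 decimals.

Rearranging the constant-growth DDM: r = D₁/P₀ + g.
D₁ = 0.62 × (1 + 0.0606) = 0.6576.
r = 0.6576 / 17.52 + 0.0606 = 0.03753 + 0.0606 = 0.09813

9.81%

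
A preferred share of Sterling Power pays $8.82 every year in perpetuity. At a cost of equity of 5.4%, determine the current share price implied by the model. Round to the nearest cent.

$163.33

Zero-growth DDM (perpetuity): P₀ = D/r = 8.82 / 0.054 = 163.3333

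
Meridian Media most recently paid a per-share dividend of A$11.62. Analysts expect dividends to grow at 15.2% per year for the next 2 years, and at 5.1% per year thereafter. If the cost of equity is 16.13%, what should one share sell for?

Two-stage DDM. Project D₁…D_2 at 0.152, terminal growth 0.051, discount at r = 0.1613.
D_1 = 13.3862
D_2 = 15.4209
Terminal value at t=2: TV = D_3/(r−g) = 16.2074/(0.1613−0.051) = 146.9394
P₀ = 13.3862/(1+0.1613)^1 + 15.4209/(1+0.1613)^2 + 146.9394/(1+0.1613)^2 = 131.9171

A$131.92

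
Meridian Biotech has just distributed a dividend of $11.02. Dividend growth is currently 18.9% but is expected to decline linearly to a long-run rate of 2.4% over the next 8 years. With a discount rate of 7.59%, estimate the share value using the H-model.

$357.57

H-model: P₀ = D₀[(1+g_L) + H(g_S−g_L)]/(r−g_L), with H = 8/2 = 4.
P₀ = 11.02 × [(1+0.024) + 4×(0.189−0.024)] / (0.0759−0.024)
   = 11.02 × 1.6840 / 0.0519 = 357.5661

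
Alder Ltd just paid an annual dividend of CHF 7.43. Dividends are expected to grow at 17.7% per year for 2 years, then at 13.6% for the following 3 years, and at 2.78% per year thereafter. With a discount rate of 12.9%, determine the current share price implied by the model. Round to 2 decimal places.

CHF 123.90

Three-stage DDM. Project D₁…D_5; terminal Gordon value at t=5 with g = 0.0278; discount at r = 0.129.
D_1 = 8.7451
D_2 = 10.2930
D_3 = 11.6928
D_4 = 13.2831
D_5 = 15.0896
TV_5 = 15.5091/(0.129−0.0278) = 153.2515
P₀ = Σ Dₜ/(1+r)ᵗ + TV_5/(1+r)^5 = 123.8962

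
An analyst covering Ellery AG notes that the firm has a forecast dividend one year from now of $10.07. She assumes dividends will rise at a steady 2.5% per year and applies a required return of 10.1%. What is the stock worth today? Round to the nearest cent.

$132.50

Gordon growth model: P₀ = D₁/(r − g), with D₁ = 10.07 given directly.
P₀ = 10.0700 / (0.101 − 0.025) = 10.0700 / 0.076 = 132.5000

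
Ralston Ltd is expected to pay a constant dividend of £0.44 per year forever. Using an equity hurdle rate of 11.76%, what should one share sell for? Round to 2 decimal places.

Zero-growth DDM (perpetuity): P₀ = D/r = 0.44 / 0.1176 = 3.7415

£3.74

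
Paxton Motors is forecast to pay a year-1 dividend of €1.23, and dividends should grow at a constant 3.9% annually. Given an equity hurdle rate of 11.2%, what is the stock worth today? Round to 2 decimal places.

€16.85

Gordon growth model: P₀ = D₁/(r − g), with D₁ = 1.23 given directly.
P₀ = 1.2300 / (0.112 − 0.039) = 1.2300 / 0.073 = 16.8493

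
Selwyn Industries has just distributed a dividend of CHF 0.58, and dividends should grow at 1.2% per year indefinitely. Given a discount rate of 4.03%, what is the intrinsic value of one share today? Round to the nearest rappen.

CHF 20.74

Gordon growth model: P₀ = D₁/(r − g). D₁ = 0.58 × (1 + 0.012) = 0.5870.
P₀ = 0.5870 / (0.0403 − 0.012) = 0.5870 / 0.0283 = 20.7406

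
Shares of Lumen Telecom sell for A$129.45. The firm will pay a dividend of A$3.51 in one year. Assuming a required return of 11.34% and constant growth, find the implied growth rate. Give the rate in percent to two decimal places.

8.63%

From P₀ = D₁/(r − g), the implied growth is g = r − D₁/P₀.
g = 0.1134 − 3.51/129.45 = 0.1134 − 0.02711 = 0.08629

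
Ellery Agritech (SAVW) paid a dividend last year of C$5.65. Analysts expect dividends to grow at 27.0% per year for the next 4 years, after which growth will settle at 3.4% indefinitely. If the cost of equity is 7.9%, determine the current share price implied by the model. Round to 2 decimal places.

Two-stage DDM. Project D₁…D_4 at 0.27, terminal growth 0.034, discount at r = 0.079.
D_1 = 7.1755
D_2 = 9.1129
D_3 = 11.5734
D_4 = 14.6982
Terminal value at t=4: TV = D_5/(r−g) = 15.1979/(0.079−0.034) = 337.7313
P₀ = 7.1755/(1+0.079)^1 + 9.1129/(1+0.079)^2 + 11.5734/(1+0.079)^3 + 14.6982/(1+0.079)^4 + 337.7313/(1+0.079)^4 = 283.6982

C$283.70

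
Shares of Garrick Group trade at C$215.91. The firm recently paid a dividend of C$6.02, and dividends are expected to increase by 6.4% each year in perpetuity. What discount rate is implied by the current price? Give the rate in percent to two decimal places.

Rearranging the constant-growth DDM: r = D₁/P₀ + g.
D₁ = 6.02 × (1 + 0.064) = 6.4053.
r = 6.4053 / 215.91 + 0.064 = 0.02967 + 0.064 = 0.09367

9.37%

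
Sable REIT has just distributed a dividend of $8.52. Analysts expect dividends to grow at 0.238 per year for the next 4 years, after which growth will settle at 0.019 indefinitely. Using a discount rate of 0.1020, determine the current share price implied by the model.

Two-stage DDM. Project D₁…D_4 at 0.238, terminal growth 0.019, discount at r = 0.102.
D_1 = 10.5478
D_2 = 13.0581
D_3 = 16.1660
D_4 = 20.0135
Terminal value at t=4: TV = D_5/(r−g) = 20.3937/(0.102−0.019) = 245.7074
P₀ = 10.5478/(1+0.102)^1 + 13.0581/(1+0.102)^2 + 16.1660/(1+0.102)^3 + 20.0135/(1+0.102)^4 + 245.7074/(1+0.102)^4 = 212.5809

$212.58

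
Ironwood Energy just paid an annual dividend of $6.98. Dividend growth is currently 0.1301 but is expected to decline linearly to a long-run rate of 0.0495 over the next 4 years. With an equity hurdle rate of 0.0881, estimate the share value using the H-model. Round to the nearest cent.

H-model: P₀ = D₀[(1+g_L) + H(g_S−g_L)]/(r−g_L), with H = 4/2 = 2.
P₀ = 6.98 × [(1+0.0495) + 2×(0.1301−0.0495)] / (0.0881−0.0495)
   = 6.98 × 1.2107 / 0.0386 = 218.9297

$218.93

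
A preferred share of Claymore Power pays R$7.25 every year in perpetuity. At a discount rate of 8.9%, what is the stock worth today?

Zero-growth DDM (perpetuity): P₀ = D/r = 7.25 / 0.089 = 81.4607

R$81.46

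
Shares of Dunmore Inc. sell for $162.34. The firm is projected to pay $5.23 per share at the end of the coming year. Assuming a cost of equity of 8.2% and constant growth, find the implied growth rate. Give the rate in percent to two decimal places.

4.98%

From P₀ = D₁/(r − g), the implied growth is g = r − D₁/P₀.
g = 0.082 − 5.23/162.34 = 0.082 − 0.03222 = 0.04978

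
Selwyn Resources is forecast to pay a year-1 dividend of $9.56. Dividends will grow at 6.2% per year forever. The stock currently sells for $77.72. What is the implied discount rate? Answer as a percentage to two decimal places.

Rearranging the constant-growth DDM: r = D₁/P₀ + g.
r = 9.5600 / 77.72 + 0.062 = 0.12301 + 0.062 = 0.18501

18.50%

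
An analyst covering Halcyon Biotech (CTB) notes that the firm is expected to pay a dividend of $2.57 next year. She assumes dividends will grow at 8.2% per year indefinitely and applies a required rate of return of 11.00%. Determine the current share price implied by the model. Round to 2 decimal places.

$91.79

Gordon growth model: P₀ = D₁/(r − g), with D₁ = 2.57 given directly.
P₀ = 2.5700 / (0.11 − 0.082) = 2.5700 / 0.028 = 91.7857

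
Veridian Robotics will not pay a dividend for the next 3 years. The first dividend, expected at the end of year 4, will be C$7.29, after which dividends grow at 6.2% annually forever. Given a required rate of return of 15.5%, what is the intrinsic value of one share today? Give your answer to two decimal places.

Deferred-dividend DDM. At t=3 the remaining stream is a growing perpetuity with first payment D_4 = 7.29.
V_3 = D_4/(r−g) = 7.29/(0.155−0.062) = 78.3871
P₀ = V_3/(1+r)^3 = 78.3871/(1+0.155)^3 = 50.8743

C$50.87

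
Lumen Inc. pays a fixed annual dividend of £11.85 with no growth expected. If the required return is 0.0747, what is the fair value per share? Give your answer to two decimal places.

Zero-growth DDM (perpetuity): P₀ = D/r = 11.85 / 0.0747 = 158.6345

£158.63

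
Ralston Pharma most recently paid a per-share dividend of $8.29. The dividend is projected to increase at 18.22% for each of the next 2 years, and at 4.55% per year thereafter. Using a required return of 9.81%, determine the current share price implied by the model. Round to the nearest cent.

Two-stage DDM. Project D₁…D_2 at 0.1822, terminal growth 0.0455, discount at r = 0.0981.
D_1 = 9.8004
D_2 = 11.5861
Terminal value at t=2: TV = D_3/(r−g) = 12.1132/(0.0981−0.0455) = 230.2898
P₀ = 9.8004/(1+0.0981)^1 + 11.5861/(1+0.0981)^2 + 230.2898/(1+0.0981)^2 = 209.5147

$209.51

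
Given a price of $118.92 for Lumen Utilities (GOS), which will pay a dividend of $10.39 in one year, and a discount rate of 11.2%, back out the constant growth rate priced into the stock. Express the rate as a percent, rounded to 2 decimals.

2.46%

From P₀ = D₁/(r − g), the implied growth is g = r − D₁/P₀.
g = 0.112 − 10.39/118.92 = 0.112 − 0.08737 = 0.02463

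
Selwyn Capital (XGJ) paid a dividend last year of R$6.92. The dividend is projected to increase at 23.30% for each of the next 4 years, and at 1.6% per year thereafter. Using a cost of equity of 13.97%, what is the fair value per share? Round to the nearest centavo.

Two-stage DDM. Project D₁…D_4 at 0.233, terminal growth 0.016, discount at r = 0.1397.
D_1 = 8.5324
D_2 = 10.5204
D_3 = 12.9717
D_4 = 15.9940
Terminal value at t=4: TV = D_5/(r−g) = 16.2500/(0.1397−0.016) = 131.3658
P₀ = 8.5324/(1+0.1397)^1 + 10.5204/(1+0.1397)^2 + 12.9717/(1+0.1397)^3 + 15.9940/(1+0.1397)^4 + 131.3658/(1+0.1397)^4 = 111.6891

R$111.69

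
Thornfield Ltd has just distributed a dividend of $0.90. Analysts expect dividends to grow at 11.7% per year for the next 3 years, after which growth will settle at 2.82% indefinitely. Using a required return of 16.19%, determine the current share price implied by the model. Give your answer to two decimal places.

Two-stage DDM. Project D₁…D_3 at 0.117, terminal growth 0.0282, discount at r = 0.1619.
D_1 = 1.0053
D_2 = 1.1229
D_3 = 1.2543
Terminal value at t=3: TV = D_4/(r−g) = 1.2897/(0.1619−0.0282) = 9.6460
P₀ = 1.0053/(1+0.1619)^1 + 1.1229/(1+0.1619)^2 + 1.2543/(1+0.1619)^3 + 9.6460/(1+0.1619)^3 = 8.6462

$8.65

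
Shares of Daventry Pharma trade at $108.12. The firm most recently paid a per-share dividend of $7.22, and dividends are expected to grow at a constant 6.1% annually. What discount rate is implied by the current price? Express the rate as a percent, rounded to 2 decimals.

13.19%

Rearranging the constant-growth DDM: r = D₁/P₀ + g.
D₁ = 7.22 × (1 + 0.061) = 7.6604.
r = 7.6604 / 108.12 + 0.061 = 0.07085 + 0.061 = 0.13185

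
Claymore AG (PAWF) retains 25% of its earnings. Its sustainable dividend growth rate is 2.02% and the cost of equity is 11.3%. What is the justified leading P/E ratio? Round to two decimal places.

Payout ratio b = 1 − 0.25 = 0.75.
Justified leading P/E = b/(r−g) = 0.75/(0.113−0.0202) = 8.0819

8.08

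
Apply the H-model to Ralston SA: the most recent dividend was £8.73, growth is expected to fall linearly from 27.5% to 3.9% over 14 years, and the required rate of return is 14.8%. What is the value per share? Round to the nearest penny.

H-model: P₀ = D₀[(1+g_L) + H(g_S−g_L)]/(r−g_L), with H = 14/2 = 7.
P₀ = 8.73 × [(1+0.039) + 7×(0.275−0.039)] / (0.148−0.039)
   = 8.73 × 2.6910 / 0.109 = 215.5269

£215.53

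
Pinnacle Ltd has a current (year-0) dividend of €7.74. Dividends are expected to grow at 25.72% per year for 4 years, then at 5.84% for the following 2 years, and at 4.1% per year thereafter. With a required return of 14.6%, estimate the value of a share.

Three-stage DDM. Project D₁…D_6; terminal Gordon value at t=6 with g = 0.041; discount at r = 0.146.
D_1 = 9.7307
D_2 = 12.2335
D_3 = 15.3799
D_4 = 19.3356
D_5 = 20.4648
D_6 = 21.6600
TV_6 = 22.5480/(0.146−0.041) = 214.7433
P₀ = Σ Dₜ/(1+r)ᵗ + TV_6/(1+r)^6 = 153.9514

€153.95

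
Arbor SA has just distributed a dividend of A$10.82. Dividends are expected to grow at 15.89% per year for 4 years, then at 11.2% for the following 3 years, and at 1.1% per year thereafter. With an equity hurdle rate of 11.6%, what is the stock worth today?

A$204.93

Three-stage DDM. Project D₁…D_7; terminal Gordon value at t=7 with g = 0.011; discount at r = 0.116.
D_1 = 12.5393
D_2 = 14.5318
D_3 = 16.8409
D_4 = 19.5169
D_5 = 21.7028
D_6 = 24.1335
D_7 = 26.8365
TV_7 = 27.1317/(0.116−0.011) = 258.3969
P₀ = Σ Dₜ/(1+r)ᵗ + TV_7/(1+r)^7 = 204.9287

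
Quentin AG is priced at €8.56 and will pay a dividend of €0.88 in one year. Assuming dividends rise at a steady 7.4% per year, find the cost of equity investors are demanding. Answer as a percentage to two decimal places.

Rearranging the constant-growth DDM: r = D₁/P₀ + g.
r = 0.8800 / 8.56 + 0.074 = 0.10280 + 0.074 = 0.17680

17.68%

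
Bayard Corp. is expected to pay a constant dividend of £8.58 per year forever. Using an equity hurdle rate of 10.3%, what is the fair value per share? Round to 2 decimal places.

Zero-growth DDM (perpetuity): P₀ = D/r = 8.58 / 0.103 = 83.3010

£83.30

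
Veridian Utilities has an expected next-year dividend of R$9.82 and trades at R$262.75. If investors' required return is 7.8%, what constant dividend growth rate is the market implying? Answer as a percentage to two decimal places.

From P₀ = D₁/(r − g), the implied growth is g = r − D₁/P₀.
g = 0.078 − 9.82/262.75 = 0.078 − 0.03737 = 0.04063

4.06%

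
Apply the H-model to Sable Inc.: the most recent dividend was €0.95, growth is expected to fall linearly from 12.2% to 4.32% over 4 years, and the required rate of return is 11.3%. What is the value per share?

H-model: P₀ = D₀[(1+g_L) + H(g_S−g_L)]/(r−g_L), with H = 4/2 = 2.
P₀ = 0.95 × [(1+0.0432) + 2×(0.122−0.0432)] / (0.113−0.0432)
   = 0.95 × 1.2008 / 0.0698 = 16.3433

€16.34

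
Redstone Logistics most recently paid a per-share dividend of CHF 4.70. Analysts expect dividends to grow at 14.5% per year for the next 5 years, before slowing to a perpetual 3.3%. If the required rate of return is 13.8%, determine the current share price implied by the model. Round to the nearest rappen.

CHF 71.62

Two-stage DDM. Project D₁…D_5 at 0.145, terminal growth 0.033, discount at r = 0.138.
D_1 = 5.3815
D_2 = 6.1618
D_3 = 7.0553
D_4 = 8.0783
D_5 = 9.2496
Terminal value at t=5: TV = D_6/(r−g) = 9.5549/(0.138−0.033) = 90.9989
P₀ = 5.3815/(1+0.138)^1 + 6.1618/(1+0.138)^2 + 7.0553/(1+0.138)^3 + 8.0783/(1+0.138)^4 + 9.2496/(1+0.138)^5 + 90.9989/(1+0.138)^5 = 71.6160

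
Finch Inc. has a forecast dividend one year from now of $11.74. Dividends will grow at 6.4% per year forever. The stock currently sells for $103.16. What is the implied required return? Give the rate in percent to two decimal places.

Rearranging the constant-growth DDM: r = D₁/P₀ + g.
r = 11.7400 / 103.16 + 0.064 = 0.11380 + 0.064 = 0.17780

17.78%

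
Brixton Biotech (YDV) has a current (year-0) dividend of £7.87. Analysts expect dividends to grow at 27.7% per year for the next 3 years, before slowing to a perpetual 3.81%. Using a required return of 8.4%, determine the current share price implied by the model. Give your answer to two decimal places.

£324.05

Two-stage DDM. Project D₁…D_3 at 0.277, terminal growth 0.0381, discount at r = 0.084.
D_1 = 10.0500
D_2 = 12.8338
D_3 = 16.3888
Terminal value at t=3: TV = D_4/(r−g) = 17.0132/(0.084−0.0381) = 370.6585
P₀ = 10.0500/(1+0.084)^1 + 12.8338/(1+0.084)^2 + 16.3888/(1+0.084)^3 + 370.6585/(1+0.084)^3 = 324.0550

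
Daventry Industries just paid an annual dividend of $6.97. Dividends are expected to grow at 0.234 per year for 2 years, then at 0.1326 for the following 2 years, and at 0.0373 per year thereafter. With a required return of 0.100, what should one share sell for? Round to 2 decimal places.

Three-stage DDM. Project D₁…D_4; terminal Gordon value at t=4 with g = 0.0373; discount at r = 0.1.
D_1 = 8.6010
D_2 = 10.6136
D_3 = 12.0210
D_4 = 13.6150
TV_4 = 14.1228/(0.1−0.0373) = 225.2439
P₀ = Σ Dₜ/(1+r)ᵗ + TV_4/(1+r)^4 = 188.7660

$188.77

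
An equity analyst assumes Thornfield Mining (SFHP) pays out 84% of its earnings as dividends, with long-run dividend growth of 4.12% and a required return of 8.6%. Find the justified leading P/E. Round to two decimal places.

Justified leading P/E = b/(r−g) = 0.84/(0.086−0.0412) = 18.7500

18.75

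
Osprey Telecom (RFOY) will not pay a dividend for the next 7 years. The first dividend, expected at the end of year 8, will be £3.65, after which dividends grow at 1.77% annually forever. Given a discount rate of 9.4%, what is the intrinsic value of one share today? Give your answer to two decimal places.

£25.51

Deferred-dividend DDM. At t=7 the remaining stream is a growing perpetuity with first payment D_8 = 3.65.
V_7 = D_8/(r−g) = 3.65/(0.094−0.0177) = 47.8375
P₀ = V_7/(1+r)^7 = 47.8375/(1+0.094)^7 = 25.5063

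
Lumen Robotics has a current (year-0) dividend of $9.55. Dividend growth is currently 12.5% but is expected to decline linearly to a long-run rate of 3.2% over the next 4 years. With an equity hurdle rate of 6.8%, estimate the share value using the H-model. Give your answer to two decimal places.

$323.11

H-model: P₀ = D₀[(1+g_L) + H(g_S−g_L)]/(r−g_L), with H = 4/2 = 2.
P₀ = 9.55 × [(1+0.032) + 2×(0.125−0.032)] / (0.068−0.032)
   = 9.55 × 1.2180 / 0.036 = 323.1083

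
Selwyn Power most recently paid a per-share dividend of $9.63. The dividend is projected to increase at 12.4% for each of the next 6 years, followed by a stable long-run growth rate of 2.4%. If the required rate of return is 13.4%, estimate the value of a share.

Two-stage DDM. Project D₁…D_6 at 0.124, terminal growth 0.024, discount at r = 0.134.
D_1 = 10.8241
D_2 = 12.1663
D_3 = 13.6749
D_4 = 15.3706
D_5 = 17.2766
D_6 = 19.4189
Terminal value at t=6: TV = D_7/(r−g) = 19.8849/(0.134−0.024) = 180.7721
P₀ = 10.8241/(1+0.134)^1 + 12.1663/(1+0.134)^2 + 13.6749/(1+0.134)^3 + 15.3706/(1+0.134)^4 + 17.2766/(1+0.134)^5 + 19.4189/(1+0.134)^6 + 180.7721/(1+0.134)^6 = 141.0293

$141.03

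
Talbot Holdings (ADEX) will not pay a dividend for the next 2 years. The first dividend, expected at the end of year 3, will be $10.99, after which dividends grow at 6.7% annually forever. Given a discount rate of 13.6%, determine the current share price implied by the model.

Deferred-dividend DDM. At t=2 the remaining stream is a growing perpetuity with first payment D_3 = 10.99.
V_2 = D_3/(r−g) = 10.99/(0.136−0.067) = 159.2754
P₀ = V_2/(1+r)^2 = 159.2754/(1+0.136)^2 = 123.4218

$123.42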